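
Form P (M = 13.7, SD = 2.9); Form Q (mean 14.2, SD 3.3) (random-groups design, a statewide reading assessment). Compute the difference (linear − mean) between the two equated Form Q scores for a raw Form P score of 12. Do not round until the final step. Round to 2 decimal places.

Mean-equated: 12 + (14.2 − 13.7) = 12.50
Linear-equated: (3.3/2.9)(12 − 13.7) + 14.2 = 12.266
Difference = 12.266 − 12.50 = -0.23

-0.23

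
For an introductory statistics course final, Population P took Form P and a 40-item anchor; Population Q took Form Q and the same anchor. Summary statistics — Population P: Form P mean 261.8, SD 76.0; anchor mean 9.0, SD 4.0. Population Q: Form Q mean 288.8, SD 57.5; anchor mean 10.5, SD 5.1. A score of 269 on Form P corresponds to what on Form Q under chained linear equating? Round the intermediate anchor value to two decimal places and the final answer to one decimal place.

276.2

Form P → anchor (Population P): v = (4.0/76.0)(269 − 261.8) + 9.0 = 9.38
anchor → Form Q (Population Q): y = (57.5/5.1)(9.38 − 10.5) + 288.8 = 276.2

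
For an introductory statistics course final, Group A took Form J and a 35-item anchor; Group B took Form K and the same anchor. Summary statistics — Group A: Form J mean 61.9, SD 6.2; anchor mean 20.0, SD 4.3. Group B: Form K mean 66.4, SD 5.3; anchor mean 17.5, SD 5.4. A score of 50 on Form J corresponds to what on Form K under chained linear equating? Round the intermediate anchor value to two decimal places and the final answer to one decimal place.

Form J → anchor (Group A): v = (4.3/6.2)(50 − 61.9) + 20.0 = 11.75
anchor → Form K (Group B): y = (5.3/5.4)(11.75 − 17.5) + 66.4 = 60.8

60.8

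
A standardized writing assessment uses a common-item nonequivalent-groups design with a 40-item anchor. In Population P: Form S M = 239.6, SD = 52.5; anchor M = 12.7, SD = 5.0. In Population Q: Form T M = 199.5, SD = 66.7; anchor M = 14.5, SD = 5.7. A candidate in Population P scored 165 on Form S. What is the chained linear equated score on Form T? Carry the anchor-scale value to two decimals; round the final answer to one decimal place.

Form S → anchor (Population P): v = (5.0/52.5)(165 − 239.6) + 12.7 = 5.60
anchor → Form T (Population Q): y = (66.7/5.7)(5.60 − 14.5) + 199.5 = 95.4

95.4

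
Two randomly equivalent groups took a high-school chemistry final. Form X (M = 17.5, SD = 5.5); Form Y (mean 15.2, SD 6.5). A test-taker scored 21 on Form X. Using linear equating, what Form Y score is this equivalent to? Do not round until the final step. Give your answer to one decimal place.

19.3

Linear equating: y = (SD_Y/SD_X)(x − M_X) + M_Y
y = (6.5/5.5)(21 − 17.5) + 15.2
y = 1.181818 × 3.5 + 15.2 = 4.1364 + 15.2 = 19.3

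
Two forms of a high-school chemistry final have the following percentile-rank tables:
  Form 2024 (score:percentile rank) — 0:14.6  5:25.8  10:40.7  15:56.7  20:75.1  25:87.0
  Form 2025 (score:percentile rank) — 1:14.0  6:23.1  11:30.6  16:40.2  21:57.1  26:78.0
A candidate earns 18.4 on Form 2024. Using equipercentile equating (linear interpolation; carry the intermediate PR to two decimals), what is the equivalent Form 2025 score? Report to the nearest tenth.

23.9

PR of 18.4 on Form 2024: 56.7 + (18.4 − 15)/(20 − 15) × (75.1 − 56.7) = 69.21
On Form 2025, PR 69.21 falls between score 21 (PR 57.1) and 26 (PR 78.0).
Interpolate: 21 + (69.21 − 57.1)/(78.0 − 57.1) × (26 − 21) = 23.9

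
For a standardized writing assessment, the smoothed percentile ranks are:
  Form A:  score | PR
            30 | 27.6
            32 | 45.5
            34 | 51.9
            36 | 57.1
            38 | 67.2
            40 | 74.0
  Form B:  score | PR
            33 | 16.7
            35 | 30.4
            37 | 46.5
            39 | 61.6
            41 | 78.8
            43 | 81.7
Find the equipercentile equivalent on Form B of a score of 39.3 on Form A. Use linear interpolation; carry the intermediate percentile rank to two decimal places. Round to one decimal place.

40.2

PR of 39.3 on Form A: 67.2 + (39.3 − 38)/(40 − 38) × (74.0 − 67.2) = 71.62
On Form B, PR 71.62 falls between score 39 (PR 61.6) and 41 (PR 78.8).
Interpolate: 39 + (71.62 − 61.6)/(78.8 − 61.6) × (41 − 39) = 40.2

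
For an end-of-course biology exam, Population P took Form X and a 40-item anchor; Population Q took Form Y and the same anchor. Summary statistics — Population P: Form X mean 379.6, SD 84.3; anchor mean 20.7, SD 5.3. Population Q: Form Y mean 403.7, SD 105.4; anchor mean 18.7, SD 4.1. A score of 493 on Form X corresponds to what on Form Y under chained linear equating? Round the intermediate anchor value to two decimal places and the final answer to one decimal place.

638.4

Form X → anchor (Population P): v = (5.3/84.3)(493 − 379.6) + 20.7 = 27.83
anchor → Form Y (Population Q): y = (105.4/4.1)(27.83 − 18.7) + 403.7 = 638.4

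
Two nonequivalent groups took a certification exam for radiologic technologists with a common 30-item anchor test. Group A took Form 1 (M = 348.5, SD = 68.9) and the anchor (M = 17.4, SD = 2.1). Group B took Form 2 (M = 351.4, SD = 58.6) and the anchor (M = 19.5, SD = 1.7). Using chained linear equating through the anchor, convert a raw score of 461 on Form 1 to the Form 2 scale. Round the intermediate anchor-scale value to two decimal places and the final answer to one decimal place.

397.2

Form 1 → anchor (Group A): v = (2.1/68.9)(461 − 348.5) + 17.4 = 20.83
anchor → Form 2 (Group B): y = (58.6/1.7)(20.83 − 19.5) + 351.4 = 397.2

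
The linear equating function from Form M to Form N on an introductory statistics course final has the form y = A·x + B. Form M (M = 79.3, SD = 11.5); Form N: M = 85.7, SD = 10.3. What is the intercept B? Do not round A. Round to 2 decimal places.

14.67

A = SD_Y / SD_X = 10.3 / 11.5 = 0.895652
B = M_Y − A·M_X = 85.7 − 0.895652 × 79.3 = 14.67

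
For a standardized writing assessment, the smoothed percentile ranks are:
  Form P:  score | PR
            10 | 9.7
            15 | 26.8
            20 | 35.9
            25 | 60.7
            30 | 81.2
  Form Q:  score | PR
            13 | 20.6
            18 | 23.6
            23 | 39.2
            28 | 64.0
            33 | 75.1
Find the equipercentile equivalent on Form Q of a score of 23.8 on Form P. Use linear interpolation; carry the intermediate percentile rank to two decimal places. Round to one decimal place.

PR of 23.8 on Form P: 35.9 + (23.8 − 20)/(25 − 20) × (60.7 − 35.9) = 54.75
On Form Q, PR 54.75 falls between score 23 (PR 39.2) and 28 (PR 64.0).
Interpolate: 23 + (54.75 − 39.2)/(64.0 − 39.2) × (28 − 23) = 26.1

26.1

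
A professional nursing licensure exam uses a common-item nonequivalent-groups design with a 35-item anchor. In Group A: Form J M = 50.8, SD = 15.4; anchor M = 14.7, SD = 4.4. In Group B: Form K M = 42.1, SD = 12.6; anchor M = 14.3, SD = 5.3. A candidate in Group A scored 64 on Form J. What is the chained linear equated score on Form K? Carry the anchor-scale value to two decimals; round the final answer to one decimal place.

Form J → anchor (Group A): v = (4.4/15.4)(64 − 50.8) + 14.7 = 18.47
anchor → Form K (Group B): y = (12.6/5.3)(18.47 − 14.3) + 42.1 = 52.0

52.0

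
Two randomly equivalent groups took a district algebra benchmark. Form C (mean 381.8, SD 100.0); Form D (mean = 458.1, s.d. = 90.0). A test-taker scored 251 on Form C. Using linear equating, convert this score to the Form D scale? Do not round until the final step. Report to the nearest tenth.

Linear equating: y = (SD_Y/SD_X)(x − M_X) + M_Y
y = (90.0/100.0)(251 − 381.8) + 458.1
y = 0.900000 × -130.8 + 458.1 = -117.7200 + 458.1 = 340.4

340.4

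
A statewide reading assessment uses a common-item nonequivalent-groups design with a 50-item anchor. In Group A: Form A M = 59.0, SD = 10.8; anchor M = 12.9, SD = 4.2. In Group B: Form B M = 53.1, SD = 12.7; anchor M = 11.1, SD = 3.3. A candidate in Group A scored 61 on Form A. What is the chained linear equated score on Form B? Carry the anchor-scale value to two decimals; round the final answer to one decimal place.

Form A → anchor (Group A): v = (4.2/10.8)(61 − 59.0) + 12.9 = 13.68
anchor → Form B (Group B): y = (12.7/3.3)(13.68 − 11.1) + 53.1 = 63.0

63.0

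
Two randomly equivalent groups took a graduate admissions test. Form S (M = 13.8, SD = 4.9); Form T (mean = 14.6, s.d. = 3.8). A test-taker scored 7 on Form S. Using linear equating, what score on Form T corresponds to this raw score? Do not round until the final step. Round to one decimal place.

Linear equating: y = (SD_Y/SD_X)(x − M_X) + M_Y
y = (3.8/4.9)(7 − 13.8) + 14.6
y = 0.775510 × -6.8 + 14.6 = -5.2735 + 14.6 = 9.3

9.3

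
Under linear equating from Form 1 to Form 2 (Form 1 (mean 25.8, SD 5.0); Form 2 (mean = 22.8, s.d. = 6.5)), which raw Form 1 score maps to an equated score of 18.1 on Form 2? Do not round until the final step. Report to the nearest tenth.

22.2

Invert y = (SD_Y/SD_X)(x − M_X) + M_Y:
x = (SD_X/SD_Y)(y − M_Y) + M_X = (5.0/6.5)(18.1 − 22.8) + 25.8
x = 0.769231 × -4.700 + 25.8 = 22.2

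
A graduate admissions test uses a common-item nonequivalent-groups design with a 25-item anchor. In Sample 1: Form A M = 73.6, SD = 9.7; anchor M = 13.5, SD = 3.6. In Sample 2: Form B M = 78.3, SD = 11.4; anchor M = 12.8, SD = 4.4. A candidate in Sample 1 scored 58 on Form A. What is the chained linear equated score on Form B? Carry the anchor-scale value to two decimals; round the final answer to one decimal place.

65.1

Form A → anchor (Sample 1): v = (3.6/9.7)(58 − 73.6) + 13.5 = 7.71
anchor → Form B (Sample 2): y = (11.4/4.4)(7.71 − 12.8) + 78.3 = 65.1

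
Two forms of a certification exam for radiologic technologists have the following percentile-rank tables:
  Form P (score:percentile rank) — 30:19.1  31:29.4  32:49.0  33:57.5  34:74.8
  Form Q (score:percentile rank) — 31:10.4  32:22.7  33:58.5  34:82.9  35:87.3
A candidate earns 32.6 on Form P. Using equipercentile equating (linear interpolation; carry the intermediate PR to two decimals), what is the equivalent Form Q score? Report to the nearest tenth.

32.9

PR of 32.6 on Form P: 49.0 + (32.6 − 32)/(33 − 32) × (57.5 − 49.0) = 54.10
On Form Q, PR 54.10 falls between score 32 (PR 22.7) and 33 (PR 58.5).
Interpolate: 32 + (54.10 − 22.7)/(58.5 − 22.7) × (33 − 32) = 32.9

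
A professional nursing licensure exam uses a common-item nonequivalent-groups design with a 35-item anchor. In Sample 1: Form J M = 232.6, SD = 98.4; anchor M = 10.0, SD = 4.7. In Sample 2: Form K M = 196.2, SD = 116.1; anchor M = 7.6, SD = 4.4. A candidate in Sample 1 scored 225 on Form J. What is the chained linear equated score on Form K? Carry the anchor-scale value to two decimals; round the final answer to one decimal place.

Form J → anchor (Sample 1): v = (4.7/98.4)(225 − 232.6) + 10.0 = 9.64
anchor → Form K (Sample 2): y = (116.1/4.4)(9.64 − 7.6) + 196.2 = 250.0

250.0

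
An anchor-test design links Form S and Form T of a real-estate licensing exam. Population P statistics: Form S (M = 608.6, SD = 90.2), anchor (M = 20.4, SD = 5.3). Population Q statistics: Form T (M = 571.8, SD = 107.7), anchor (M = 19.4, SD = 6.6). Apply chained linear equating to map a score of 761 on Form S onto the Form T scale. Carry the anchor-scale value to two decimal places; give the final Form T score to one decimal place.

734.2

Form S → anchor (Population P): v = (5.3/90.2)(761 − 608.6) + 20.4 = 29.35
anchor → Form T (Population Q): y = (107.7/6.6)(29.35 − 19.4) + 571.8 = 734.2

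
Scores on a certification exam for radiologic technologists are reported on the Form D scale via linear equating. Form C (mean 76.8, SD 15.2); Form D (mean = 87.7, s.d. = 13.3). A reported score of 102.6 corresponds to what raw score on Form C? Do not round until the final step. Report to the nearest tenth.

Invert y = (SD_Y/SD_X)(x − M_X) + M_Y:
x = (SD_X/SD_Y)(y − M_Y) + M_X = (15.2/13.3)(102.6 − 87.7) + 76.8
x = 1.142857 × 14.900 + 76.8 = 93.8

93.8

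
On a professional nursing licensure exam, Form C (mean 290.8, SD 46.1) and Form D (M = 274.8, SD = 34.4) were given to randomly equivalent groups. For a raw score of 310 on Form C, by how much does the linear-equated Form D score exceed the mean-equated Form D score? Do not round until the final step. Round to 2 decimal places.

Mean-equated: 310 + (274.8 − 290.8) = 294.00
Linear-equated: (34.4/46.1)(310 − 290.8) + 274.8 = 289.127
Difference = 289.127 − 294.00 = -4.87

-4.87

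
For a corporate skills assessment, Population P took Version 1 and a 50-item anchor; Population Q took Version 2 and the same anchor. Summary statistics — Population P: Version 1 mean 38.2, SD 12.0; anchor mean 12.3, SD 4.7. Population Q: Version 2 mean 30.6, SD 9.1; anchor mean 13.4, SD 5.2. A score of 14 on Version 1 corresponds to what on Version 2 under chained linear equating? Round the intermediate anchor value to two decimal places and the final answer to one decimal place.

Version 1 → anchor (Population P): v = (4.7/12.0)(14 − 38.2) + 12.3 = 2.82
anchor → Version 2 (Population Q): y = (9.1/5.2)(2.82 − 13.4) + 30.6 = 12.1

12.1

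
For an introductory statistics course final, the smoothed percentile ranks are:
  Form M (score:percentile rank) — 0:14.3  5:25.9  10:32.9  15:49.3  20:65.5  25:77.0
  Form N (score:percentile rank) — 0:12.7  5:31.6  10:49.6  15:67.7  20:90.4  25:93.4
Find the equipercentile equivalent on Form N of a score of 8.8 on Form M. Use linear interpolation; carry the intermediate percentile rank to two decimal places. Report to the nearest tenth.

4.9

PR of 8.8 on Form M: 25.9 + (8.8 − 5)/(10 − 5) × (32.9 − 25.9) = 31.22
On Form N, PR 31.22 falls between score 0 (PR 12.7) and 5 (PR 31.6).
Interpolate: 0 + (31.22 − 12.7)/(31.6 − 12.7) × (5 − 0) = 4.9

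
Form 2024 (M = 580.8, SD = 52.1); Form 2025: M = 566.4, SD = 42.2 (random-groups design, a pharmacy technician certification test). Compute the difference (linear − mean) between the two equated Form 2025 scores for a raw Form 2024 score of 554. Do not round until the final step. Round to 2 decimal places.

Mean-equated: 554 + (566.4 − 580.8) = 539.60
Linear-equated: (42.2/52.1)(554 − 580.8) + 566.4 = 544.693
Difference = 544.693 − 539.60 = 5.09

5.09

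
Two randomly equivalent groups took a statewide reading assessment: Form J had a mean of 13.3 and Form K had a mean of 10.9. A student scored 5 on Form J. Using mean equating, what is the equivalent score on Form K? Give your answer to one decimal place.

Mean equating: y = x + (M_Y − M_X) = 5 + (10.9 − 13.3) = 2.6

2.6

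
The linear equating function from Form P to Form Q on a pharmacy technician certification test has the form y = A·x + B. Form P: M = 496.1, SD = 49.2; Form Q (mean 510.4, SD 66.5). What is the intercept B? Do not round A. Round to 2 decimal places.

A = SD_Y / SD_X = 66.5 / 49.2 = 1.351626
B = M_Y − A·M_X = 510.4 − 1.351626 × 496.1 = -160.14

-160.14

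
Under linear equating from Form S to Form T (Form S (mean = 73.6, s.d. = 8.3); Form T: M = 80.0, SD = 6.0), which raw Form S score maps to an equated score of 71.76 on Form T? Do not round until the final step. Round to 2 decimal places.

62.20

Invert y = (SD_Y/SD_X)(x − M_X) + M_Y:
x = (SD_X/SD_Y)(y − M_Y) + M_X = (8.3/6.0)(71.76 − 80.0) + 73.6
x = 1.383333 × -8.240 + 73.6 = 62.20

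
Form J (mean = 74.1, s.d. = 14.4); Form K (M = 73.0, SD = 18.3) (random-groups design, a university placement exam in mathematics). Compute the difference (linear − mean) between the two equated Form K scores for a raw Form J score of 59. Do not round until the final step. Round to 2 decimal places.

-4.09

Mean-equated: 59 + (73.0 − 74.1) = 57.90
Linear-equated: (18.3/14.4)(59 − 74.1) + 73.0 = 53.810
Difference = 53.810 − 57.90 = -4.09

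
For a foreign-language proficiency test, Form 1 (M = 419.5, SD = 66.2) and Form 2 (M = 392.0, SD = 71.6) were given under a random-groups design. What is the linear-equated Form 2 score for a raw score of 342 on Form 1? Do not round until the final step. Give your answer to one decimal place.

Linear equating: y = (SD_Y/SD_X)(x − M_X) + M_Y
y = (71.6/66.2)(342 − 419.5) + 392.0
y = 1.081571 × -77.5 + 392.0 = -83.8218 + 392.0 = 308.2

308.2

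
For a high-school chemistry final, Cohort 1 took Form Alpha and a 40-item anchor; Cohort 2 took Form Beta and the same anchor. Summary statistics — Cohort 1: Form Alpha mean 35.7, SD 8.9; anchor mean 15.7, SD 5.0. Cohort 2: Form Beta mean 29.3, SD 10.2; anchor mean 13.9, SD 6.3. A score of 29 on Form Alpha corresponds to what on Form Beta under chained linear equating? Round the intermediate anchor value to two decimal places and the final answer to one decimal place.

26.1

Form Alpha → anchor (Cohort 1): v = (5.0/8.9)(29 − 35.7) + 15.7 = 11.94
anchor → Form Beta (Cohort 2): y = (10.2/6.3)(11.94 − 13.9) + 29.3 = 26.1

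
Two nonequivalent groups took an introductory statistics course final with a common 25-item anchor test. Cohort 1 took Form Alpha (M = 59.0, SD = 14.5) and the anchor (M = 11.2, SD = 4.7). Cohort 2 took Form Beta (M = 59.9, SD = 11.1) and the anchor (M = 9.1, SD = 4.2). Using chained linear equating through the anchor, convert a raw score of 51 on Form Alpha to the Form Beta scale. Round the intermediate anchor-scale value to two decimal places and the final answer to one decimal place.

58.6

Form Alpha → anchor (Cohort 1): v = (4.7/14.5)(51 − 59.0) + 11.2 = 8.61
anchor → Form Beta (Cohort 2): y = (11.1/4.2)(8.61 − 9.1) + 59.9 = 58.6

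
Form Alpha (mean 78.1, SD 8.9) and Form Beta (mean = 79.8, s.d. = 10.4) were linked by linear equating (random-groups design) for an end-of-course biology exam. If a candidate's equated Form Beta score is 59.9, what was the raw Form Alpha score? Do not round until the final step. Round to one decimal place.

61.1

Invert y = (SD_Y/SD_X)(x − M_X) + M_Y:
x = (SD_X/SD_Y)(y − M_Y) + M_X = (8.9/10.4)(59.9 − 79.8) + 78.1
x = 0.855769 × -19.900 + 78.1 = 61.1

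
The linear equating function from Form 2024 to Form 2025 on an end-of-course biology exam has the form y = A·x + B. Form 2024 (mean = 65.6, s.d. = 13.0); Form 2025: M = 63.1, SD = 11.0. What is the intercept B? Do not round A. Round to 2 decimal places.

7.59

A = SD_Y / SD_X = 11.0 / 13.0 = 0.846154
B = M_Y − A·M_X = 63.1 − 0.846154 × 65.6 = 7.59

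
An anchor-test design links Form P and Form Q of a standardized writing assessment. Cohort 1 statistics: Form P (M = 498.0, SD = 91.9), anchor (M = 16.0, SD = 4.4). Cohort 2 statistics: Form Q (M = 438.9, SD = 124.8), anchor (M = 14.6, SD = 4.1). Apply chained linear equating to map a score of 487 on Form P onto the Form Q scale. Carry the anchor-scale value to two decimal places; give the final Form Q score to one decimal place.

Form P → anchor (Cohort 1): v = (4.4/91.9)(487 − 498.0) + 16.0 = 15.47
anchor → Form Q (Cohort 2): y = (124.8/4.1)(15.47 − 14.6) + 438.9 = 465.4

465.4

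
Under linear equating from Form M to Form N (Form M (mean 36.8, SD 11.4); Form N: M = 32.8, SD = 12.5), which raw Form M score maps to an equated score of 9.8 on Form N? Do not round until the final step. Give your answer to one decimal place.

Invert y = (SD_Y/SD_X)(x − M_X) + M_Y:
x = (SD_X/SD_Y)(y − M_Y) + M_X = (11.4/12.5)(9.8 − 32.8) + 36.8
x = 0.912000 × -23.000 + 36.8 = 15.8

15.8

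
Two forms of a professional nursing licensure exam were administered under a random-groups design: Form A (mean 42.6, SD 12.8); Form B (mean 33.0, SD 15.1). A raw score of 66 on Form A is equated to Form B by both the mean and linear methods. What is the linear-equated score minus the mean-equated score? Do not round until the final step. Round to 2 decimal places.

4.20

Mean-equated: 66 + (33.0 − 42.6) = 56.40
Linear-equated: (15.1/12.8)(66 − 42.6) + 33.0 = 60.605
Difference = 60.605 − 56.40 = 4.20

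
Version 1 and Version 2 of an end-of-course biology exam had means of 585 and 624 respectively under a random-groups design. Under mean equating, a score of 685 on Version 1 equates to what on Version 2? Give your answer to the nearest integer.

724

Mean equating: y = x + (M_Y − M_X) = 685 + (624 − 585) = 724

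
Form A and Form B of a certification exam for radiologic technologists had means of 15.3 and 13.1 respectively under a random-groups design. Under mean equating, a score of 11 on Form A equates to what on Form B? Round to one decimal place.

8.8

Mean equating: y = x + (M_Y − M_X) = 11 + (13.1 − 15.3) = 8.8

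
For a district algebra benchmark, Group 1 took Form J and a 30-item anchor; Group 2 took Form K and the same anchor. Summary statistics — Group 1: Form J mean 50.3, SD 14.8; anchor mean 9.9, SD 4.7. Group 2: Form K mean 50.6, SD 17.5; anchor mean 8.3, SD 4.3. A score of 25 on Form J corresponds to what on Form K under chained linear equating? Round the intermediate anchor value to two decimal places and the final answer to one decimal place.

Form J → anchor (Group 1): v = (4.7/14.8)(25 − 50.3) + 9.9 = 1.87
anchor → Form K (Group 2): y = (17.5/4.3)(1.87 − 8.3) + 50.6 = 24.4

24.4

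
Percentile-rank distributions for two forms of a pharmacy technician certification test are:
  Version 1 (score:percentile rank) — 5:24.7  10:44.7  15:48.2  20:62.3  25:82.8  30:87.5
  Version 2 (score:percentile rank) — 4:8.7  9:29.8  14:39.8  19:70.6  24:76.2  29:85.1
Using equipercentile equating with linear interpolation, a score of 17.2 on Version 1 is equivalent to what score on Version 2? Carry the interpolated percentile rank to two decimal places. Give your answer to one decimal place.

16.4

PR of 17.2 on Version 1: 48.2 + (17.2 − 15)/(20 − 15) × (62.3 − 48.2) = 54.40
On Version 2, PR 54.40 falls between score 14 (PR 39.8) and 19 (PR 70.6).
Interpolate: 14 + (54.40 − 39.8)/(70.6 − 39.8) × (19 − 14) = 16.4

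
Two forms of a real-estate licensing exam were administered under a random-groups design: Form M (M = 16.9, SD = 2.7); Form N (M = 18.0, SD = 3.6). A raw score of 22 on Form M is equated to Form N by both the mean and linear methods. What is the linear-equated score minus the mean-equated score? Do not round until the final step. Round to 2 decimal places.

Mean-equated: 22 + (18.0 − 16.9) = 23.10
Linear-equated: (3.6/2.7)(22 − 16.9) + 18.0 = 24.800
Difference = 24.800 − 23.10 = 1.70

1.70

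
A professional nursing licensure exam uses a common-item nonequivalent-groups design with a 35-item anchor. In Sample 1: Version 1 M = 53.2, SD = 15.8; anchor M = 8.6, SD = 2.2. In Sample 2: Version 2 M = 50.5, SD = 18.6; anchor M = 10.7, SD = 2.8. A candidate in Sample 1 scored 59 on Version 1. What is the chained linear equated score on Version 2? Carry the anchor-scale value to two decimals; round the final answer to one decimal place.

Version 1 → anchor (Sample 1): v = (2.2/15.8)(59 − 53.2) + 8.6 = 9.41
anchor → Version 2 (Sample 2): y = (18.6/2.8)(9.41 − 10.7) + 50.5 = 41.9

41.9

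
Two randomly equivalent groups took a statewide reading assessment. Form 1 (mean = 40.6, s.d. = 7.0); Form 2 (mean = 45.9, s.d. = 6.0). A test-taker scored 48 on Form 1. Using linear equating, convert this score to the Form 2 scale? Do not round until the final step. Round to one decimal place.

52.2

Linear equating: y = (SD_Y/SD_X)(x − M_X) + M_Y
y = (6.0/7.0)(48 − 40.6) + 45.9
y = 0.857143 × 7.4 + 45.9 = 6.3429 + 45.9 = 52.2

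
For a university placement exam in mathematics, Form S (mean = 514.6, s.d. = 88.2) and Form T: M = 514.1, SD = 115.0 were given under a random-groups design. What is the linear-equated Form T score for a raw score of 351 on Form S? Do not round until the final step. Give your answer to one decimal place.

300.8

Linear equating: y = (SD_Y/SD_X)(x − M_X) + M_Y
y = (115.0/88.2)(351 − 514.6) + 514.1
y = 1.303855 × -163.6 + 514.1 = -213.3107 + 514.1 = 300.8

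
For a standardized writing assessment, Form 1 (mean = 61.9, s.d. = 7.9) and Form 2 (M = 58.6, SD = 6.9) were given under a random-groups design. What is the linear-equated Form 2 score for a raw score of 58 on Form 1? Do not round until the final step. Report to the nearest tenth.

55.2

Linear equating: y = (SD_Y/SD_X)(x − M_X) + M_Y
y = (6.9/7.9)(58 − 61.9) + 58.6
y = 0.873418 × -3.9 + 58.6 = -3.4063 + 58.6 = 55.2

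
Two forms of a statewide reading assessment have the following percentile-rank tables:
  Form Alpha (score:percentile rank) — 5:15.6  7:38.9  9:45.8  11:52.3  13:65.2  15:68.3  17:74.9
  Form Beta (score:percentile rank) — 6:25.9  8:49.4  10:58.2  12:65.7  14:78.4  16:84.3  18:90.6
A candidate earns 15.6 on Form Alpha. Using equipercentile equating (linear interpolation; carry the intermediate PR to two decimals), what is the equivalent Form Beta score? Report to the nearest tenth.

PR of 15.6 on Form Alpha: 68.3 + (15.6 − 15)/(17 − 15) × (74.9 − 68.3) = 70.28
On Form Beta, PR 70.28 falls between score 12 (PR 65.7) and 14 (PR 78.4).
Interpolate: 12 + (70.28 − 65.7)/(78.4 − 65.7) × (14 − 12) = 12.7

12.7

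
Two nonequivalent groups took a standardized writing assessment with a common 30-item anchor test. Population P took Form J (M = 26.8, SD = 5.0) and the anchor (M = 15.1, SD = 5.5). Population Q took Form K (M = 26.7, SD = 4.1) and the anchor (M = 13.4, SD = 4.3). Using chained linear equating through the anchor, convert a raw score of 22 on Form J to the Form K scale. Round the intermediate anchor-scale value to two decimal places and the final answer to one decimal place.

Form J → anchor (Population P): v = (5.5/5.0)(22 − 26.8) + 15.1 = 9.82
anchor → Form K (Population Q): y = (4.1/4.3)(9.82 − 13.4) + 26.7 = 23.3

23.3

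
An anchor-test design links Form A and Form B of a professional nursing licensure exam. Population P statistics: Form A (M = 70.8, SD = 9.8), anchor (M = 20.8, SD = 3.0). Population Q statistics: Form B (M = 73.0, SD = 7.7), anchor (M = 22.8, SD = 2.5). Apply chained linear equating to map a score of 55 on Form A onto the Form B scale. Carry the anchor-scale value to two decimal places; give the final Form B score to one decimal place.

Form A → anchor (Population P): v = (3.0/9.8)(55 − 70.8) + 20.8 = 15.96
anchor → Form B (Population Q): y = (7.7/2.5)(15.96 − 22.8) + 73.0 = 51.9

51.9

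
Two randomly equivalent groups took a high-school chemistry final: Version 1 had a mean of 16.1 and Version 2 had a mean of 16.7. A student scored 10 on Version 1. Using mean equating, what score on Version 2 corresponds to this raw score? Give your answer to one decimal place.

10.6

Mean equating: y = x + (M_Y − M_X) = 10 + (16.7 − 16.1) = 10.6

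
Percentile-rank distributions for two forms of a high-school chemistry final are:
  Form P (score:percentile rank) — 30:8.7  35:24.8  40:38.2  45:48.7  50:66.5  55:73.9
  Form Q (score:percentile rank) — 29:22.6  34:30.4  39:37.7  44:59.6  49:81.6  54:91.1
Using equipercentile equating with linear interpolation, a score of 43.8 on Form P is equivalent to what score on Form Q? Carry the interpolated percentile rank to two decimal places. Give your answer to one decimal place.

PR of 43.8 on Form P: 38.2 + (43.8 − 40)/(45 − 40) × (48.7 − 38.2) = 46.18
On Form Q, PR 46.18 falls between score 39 (PR 37.7) and 44 (PR 59.6).
Interpolate: 39 + (46.18 − 37.7)/(59.6 − 37.7) × (44 − 39) = 40.9

40.9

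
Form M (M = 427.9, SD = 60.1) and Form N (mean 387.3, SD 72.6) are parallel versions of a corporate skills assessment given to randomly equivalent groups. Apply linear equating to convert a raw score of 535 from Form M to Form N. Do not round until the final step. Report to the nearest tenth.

516.7

Linear equating: y = (SD_Y/SD_X)(x − M_X) + M_Y
y = (72.6/60.1)(535 − 427.9) + 387.3
y = 1.207987 × 107.1 + 387.3 = 129.3754 + 387.3 = 516.7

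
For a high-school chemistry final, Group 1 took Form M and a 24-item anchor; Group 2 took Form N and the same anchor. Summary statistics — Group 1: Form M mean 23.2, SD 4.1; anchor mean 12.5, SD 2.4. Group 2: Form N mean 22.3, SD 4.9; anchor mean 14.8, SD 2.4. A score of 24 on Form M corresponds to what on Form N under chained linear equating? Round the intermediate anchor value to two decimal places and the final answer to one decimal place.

Form M → anchor (Group 1): v = (2.4/4.1)(24 − 23.2) + 12.5 = 12.97
anchor → Form N (Group 2): y = (4.9/2.4)(12.97 − 14.8) + 22.3 = 18.6

18.6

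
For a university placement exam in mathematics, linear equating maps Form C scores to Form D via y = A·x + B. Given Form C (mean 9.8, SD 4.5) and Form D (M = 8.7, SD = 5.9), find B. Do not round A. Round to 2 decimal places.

A = SD_Y / SD_X = 5.9 / 4.5 = 1.311111
B = M_Y − A·M_X = 8.7 − 1.311111 × 9.8 = -4.15

-4.15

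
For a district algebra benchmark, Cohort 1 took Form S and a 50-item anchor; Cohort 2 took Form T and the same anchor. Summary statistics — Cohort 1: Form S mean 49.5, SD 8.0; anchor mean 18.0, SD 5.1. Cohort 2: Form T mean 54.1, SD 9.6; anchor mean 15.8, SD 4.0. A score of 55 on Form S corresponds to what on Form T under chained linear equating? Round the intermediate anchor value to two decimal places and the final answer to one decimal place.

Form S → anchor (Cohort 1): v = (5.1/8.0)(55 − 49.5) + 18.0 = 21.51
anchor → Form T (Cohort 2): y = (9.6/4.0)(21.51 − 15.8) + 54.1 = 67.8

67.8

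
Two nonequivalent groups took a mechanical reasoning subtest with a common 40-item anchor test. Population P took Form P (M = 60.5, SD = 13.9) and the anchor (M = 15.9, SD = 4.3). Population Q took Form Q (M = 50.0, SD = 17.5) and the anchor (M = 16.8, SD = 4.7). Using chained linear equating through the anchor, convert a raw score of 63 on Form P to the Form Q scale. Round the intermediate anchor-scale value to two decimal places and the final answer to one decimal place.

49.5

Form P → anchor (Population P): v = (4.3/13.9)(63 − 60.5) + 15.9 = 16.67
anchor → Form Q (Population Q): y = (17.5/4.7)(16.67 − 16.8) + 50.0 = 49.5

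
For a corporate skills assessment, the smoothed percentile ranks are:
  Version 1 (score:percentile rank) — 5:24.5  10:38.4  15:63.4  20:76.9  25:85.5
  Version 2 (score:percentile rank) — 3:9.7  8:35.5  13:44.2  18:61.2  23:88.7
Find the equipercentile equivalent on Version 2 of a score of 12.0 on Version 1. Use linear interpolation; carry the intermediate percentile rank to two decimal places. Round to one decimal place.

PR of 12.0 on Version 1: 38.4 + (12.0 − 10)/(15 − 10) × (63.4 − 38.4) = 48.40
On Version 2, PR 48.40 falls between score 13 (PR 44.2) and 18 (PR 61.2).
Interpolate: 13 + (48.40 − 44.2)/(61.2 − 44.2) × (18 − 13) = 14.2

14.2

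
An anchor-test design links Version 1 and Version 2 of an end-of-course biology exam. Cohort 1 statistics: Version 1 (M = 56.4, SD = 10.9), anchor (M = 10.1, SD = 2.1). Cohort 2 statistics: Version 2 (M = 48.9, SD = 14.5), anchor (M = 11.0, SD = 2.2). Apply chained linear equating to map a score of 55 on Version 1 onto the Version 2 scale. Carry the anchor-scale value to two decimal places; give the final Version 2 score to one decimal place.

Version 1 → anchor (Cohort 1): v = (2.1/10.9)(55 − 56.4) + 10.1 = 9.83
anchor → Version 2 (Cohort 2): y = (14.5/2.2)(9.83 − 11.0) + 48.9 = 41.2

41.2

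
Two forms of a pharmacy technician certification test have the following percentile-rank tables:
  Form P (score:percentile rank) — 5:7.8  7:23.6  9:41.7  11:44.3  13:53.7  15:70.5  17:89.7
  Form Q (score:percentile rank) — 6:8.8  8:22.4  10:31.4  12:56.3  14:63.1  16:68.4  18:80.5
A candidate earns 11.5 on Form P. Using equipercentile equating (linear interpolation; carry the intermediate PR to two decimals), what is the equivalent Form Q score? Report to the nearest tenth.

PR of 11.5 on Form P: 44.3 + (11.5 − 11)/(13 − 11) × (53.7 − 44.3) = 46.65
On Form Q, PR 46.65 falls between score 10 (PR 31.4) and 12 (PR 56.3).
Interpolate: 10 + (46.65 − 31.4)/(56.3 − 31.4) × (12 − 10) = 11.2

11.2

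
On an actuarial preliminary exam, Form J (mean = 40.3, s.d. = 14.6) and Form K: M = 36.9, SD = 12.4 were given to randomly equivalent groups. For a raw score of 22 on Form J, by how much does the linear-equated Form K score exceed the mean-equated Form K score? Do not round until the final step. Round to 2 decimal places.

2.76

Mean-equated: 22 + (36.9 − 40.3) = 18.60
Linear-equated: (12.4/14.6)(22 − 40.3) + 36.9 = 21.358
Difference = 21.358 − 18.60 = 2.76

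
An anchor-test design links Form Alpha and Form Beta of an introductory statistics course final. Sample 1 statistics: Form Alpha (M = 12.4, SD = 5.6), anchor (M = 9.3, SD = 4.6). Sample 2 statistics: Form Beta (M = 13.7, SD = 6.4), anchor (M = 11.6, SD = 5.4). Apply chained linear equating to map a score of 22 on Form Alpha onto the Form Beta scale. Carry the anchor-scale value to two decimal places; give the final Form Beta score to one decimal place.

20.3

Form Alpha → anchor (Sample 1): v = (4.6/5.6)(22 − 12.4) + 9.3 = 17.19
anchor → Form Beta (Sample 2): y = (6.4/5.4)(17.19 − 11.6) + 13.7 = 20.3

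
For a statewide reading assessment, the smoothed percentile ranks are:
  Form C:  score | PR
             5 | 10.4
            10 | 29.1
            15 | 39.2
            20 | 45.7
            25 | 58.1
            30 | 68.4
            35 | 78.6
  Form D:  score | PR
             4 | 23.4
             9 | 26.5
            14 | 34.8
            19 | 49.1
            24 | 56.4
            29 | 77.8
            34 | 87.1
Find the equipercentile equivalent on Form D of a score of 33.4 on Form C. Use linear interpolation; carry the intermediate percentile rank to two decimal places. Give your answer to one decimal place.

PR of 33.4 on Form C: 68.4 + (33.4 − 30)/(35 − 30) × (78.6 − 68.4) = 75.34
On Form D, PR 75.34 falls between score 24 (PR 56.4) and 29 (PR 77.8).
Interpolate: 24 + (75.34 − 56.4)/(77.8 − 56.4) × (29 − 24) = 28.4

28.4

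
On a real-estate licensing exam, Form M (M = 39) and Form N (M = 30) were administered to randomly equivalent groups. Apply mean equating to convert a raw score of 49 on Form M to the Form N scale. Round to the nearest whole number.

Mean equating: y = x + (M_Y − M_X) = 49 + (30 − 39) = 40

40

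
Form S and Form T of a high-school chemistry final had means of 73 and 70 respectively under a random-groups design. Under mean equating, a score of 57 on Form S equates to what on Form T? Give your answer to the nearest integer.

Mean equating: y = x + (M_Y − M_X) = 57 + (70 − 73) = 54

54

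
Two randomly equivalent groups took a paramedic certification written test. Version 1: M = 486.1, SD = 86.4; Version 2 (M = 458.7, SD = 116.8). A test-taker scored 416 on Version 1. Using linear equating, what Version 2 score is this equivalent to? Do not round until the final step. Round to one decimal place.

363.9

Linear equating: y = (SD_Y/SD_X)(x − M_X) + M_Y
y = (116.8/86.4)(416 − 486.1) + 458.7
y = 1.351852 × -70.1 + 458.7 = -94.7648 + 458.7 = 363.9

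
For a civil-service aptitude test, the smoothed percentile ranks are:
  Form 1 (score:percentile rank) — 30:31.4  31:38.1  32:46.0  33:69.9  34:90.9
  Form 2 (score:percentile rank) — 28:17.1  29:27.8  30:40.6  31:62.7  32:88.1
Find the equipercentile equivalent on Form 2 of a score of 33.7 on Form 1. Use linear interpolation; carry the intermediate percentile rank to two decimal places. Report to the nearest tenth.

31.9

PR of 33.7 on Form 1: 69.9 + (33.7 − 33)/(34 − 33) × (90.9 − 69.9) = 84.60
On Form 2, PR 84.60 falls between score 31 (PR 62.7) and 32 (PR 88.1).
Interpolate: 31 + (84.60 − 62.7)/(88.1 − 62.7) × (32 − 31) = 31.9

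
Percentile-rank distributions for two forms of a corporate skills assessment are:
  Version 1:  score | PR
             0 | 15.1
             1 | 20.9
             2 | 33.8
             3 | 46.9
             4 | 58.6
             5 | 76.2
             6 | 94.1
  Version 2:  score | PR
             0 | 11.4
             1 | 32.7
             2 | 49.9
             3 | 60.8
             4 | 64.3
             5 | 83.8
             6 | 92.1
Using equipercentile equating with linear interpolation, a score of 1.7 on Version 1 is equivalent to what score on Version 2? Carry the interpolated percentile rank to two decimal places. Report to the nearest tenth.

PR of 1.7 on Version 1: 20.9 + (1.7 − 1)/(2 − 1) × (33.8 − 20.9) = 29.93
On Version 2, PR 29.93 falls between score 0 (PR 11.4) and 1 (PR 32.7).
Interpolate: 0 + (29.93 − 11.4)/(32.7 − 11.4) × (1 − 0) = 0.9

0.9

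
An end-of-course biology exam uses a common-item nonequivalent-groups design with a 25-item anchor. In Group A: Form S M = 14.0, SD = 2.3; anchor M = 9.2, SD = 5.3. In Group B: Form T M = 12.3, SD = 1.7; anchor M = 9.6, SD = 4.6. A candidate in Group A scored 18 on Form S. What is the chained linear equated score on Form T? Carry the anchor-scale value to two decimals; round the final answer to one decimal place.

Form S → anchor (Group A): v = (5.3/2.3)(18 − 14.0) + 9.2 = 18.42
anchor → Form T (Group B): y = (1.7/4.6)(18.42 − 9.6) + 12.3 = 15.6

15.6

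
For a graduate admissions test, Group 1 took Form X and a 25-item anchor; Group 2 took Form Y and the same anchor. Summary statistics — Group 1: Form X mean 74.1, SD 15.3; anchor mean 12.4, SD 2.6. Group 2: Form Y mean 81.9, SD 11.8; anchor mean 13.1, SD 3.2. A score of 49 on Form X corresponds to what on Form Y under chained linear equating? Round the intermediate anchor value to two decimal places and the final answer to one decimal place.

Form X → anchor (Group 1): v = (2.6/15.3)(49 − 74.1) + 12.4 = 8.13
anchor → Form Y (Group 2): y = (11.8/3.2)(8.13 − 13.1) + 81.9 = 63.6

63.6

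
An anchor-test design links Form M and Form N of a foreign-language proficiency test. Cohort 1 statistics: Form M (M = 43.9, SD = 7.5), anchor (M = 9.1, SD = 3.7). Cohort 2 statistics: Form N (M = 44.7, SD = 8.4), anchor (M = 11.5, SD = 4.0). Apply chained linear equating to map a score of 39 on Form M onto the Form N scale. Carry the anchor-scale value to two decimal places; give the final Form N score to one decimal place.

34.6

Form M → anchor (Cohort 1): v = (3.7/7.5)(39 − 43.9) + 9.1 = 6.68
anchor → Form N (Cohort 2): y = (8.4/4.0)(6.68 − 11.5) + 44.7 = 34.6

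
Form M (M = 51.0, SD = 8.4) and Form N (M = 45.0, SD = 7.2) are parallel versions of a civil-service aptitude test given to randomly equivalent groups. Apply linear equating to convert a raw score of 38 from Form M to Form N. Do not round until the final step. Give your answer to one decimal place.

33.9

Linear equating: y = (SD_Y/SD_X)(x − M_X) + M_Y
y = (7.2/8.4)(38 − 51.0) + 45.0
y = 0.857143 × -13.0 + 45.0 = -11.1429 + 45.0 = 33.9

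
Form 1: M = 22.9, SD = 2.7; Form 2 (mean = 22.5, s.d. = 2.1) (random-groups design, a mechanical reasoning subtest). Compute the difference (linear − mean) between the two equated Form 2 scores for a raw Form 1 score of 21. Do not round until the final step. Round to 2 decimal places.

0.42

Mean-equated: 21 + (22.5 − 22.9) = 20.60
Linear-equated: (2.1/2.7)(21 − 22.9) + 22.5 = 21.022
Difference = 21.022 − 20.60 = 0.42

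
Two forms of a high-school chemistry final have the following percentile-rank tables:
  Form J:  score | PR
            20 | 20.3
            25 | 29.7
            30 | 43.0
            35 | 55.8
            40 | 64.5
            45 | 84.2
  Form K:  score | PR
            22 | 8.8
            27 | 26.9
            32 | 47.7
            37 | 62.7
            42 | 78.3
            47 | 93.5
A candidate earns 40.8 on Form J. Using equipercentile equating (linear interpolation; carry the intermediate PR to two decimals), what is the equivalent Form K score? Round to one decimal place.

38.6

PR of 40.8 on Form J: 64.5 + (40.8 − 40)/(45 − 40) × (84.2 − 64.5) = 67.65
On Form K, PR 67.65 falls between score 37 (PR 62.7) and 42 (PR 78.3).
Interpolate: 37 + (67.65 − 62.7)/(78.3 − 62.7) × (42 − 37) = 38.6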